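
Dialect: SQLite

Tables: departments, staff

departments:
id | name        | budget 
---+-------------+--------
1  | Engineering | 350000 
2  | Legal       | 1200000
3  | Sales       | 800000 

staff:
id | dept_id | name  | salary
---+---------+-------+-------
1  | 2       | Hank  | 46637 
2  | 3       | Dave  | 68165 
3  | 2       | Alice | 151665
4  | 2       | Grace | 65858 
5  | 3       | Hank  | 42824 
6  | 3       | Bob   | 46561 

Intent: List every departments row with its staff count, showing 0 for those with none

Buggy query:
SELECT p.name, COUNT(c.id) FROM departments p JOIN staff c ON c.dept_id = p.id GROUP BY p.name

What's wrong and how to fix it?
Bug: INNER JOIN drops departments rows that have no matching staff rows

Fix: Use LEFT JOIN so parents without children still appear (COUNT(c.id) gives 0)

Corrected query:
SELECT p.name, COUNT(c.id) FROM departments p LEFT JOIN staff c ON c.dept_id = p.id GROUP BY p.name

Result:
name        | COUNT(c.id)
------------+------------
Engineering | 0          
Legal       | 3          
Sales       | 3          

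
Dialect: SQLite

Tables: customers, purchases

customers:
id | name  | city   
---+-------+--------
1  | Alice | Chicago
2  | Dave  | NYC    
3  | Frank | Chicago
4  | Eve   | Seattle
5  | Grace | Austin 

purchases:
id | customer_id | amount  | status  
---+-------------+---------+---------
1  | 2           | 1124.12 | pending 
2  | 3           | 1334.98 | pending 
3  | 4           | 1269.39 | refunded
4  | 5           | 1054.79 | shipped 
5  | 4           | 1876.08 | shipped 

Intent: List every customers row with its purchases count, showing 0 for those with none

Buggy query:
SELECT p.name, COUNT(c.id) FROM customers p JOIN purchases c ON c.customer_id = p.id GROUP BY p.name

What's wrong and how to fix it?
Bug: INNER JOIN drops customers rows that have no matching purchases rows

Fix: Use LEFT JOIN so parents without children still appear (COUNT(c.id) gives 0)

Corrected query:
SELECT p.name, COUNT(c.id) FROM customers p LEFT JOIN purchases c ON c.customer_id = p.id GROUP BY p.name

Result:
name  | COUNT(c.id)
------+------------
Alice | 0          
Dave  | 1          
Eve   | 2          
Frank | 1          
Grace | 1          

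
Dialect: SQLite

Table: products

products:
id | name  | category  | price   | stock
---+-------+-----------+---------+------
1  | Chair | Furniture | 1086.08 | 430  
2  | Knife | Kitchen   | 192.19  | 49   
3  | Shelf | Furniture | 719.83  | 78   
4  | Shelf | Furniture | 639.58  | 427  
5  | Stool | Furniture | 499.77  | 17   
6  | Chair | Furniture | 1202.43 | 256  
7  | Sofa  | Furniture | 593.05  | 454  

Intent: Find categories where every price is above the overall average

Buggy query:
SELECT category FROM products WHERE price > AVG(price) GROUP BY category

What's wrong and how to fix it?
Bug: WHERE evaluates per row before aggregation, so AVG() is unavailable

Fix: Use a subquery for AVG and a HAVING MIN(...) filter so the condition holds for every row in the group

Corrected query:
SELECT category FROM products GROUP BY category HAVING MIN(price) > (SELECT AVG(price) FROM products)

Result:
(no rows)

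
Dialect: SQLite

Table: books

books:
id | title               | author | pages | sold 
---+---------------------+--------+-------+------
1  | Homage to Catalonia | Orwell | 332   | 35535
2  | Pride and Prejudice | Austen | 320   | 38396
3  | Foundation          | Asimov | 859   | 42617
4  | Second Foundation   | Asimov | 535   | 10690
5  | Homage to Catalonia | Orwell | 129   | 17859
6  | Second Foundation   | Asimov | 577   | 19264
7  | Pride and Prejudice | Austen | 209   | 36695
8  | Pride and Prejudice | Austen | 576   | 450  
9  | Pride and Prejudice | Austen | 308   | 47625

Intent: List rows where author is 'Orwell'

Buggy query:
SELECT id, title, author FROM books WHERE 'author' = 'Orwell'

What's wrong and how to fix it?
Bug: 'author' in single quotes is a string literal, not the column; the comparison is literal-vs-literal and never true

Fix: Reference the column as author without single quotes

Corrected query:
SELECT id, title, author FROM books WHERE author = 'Orwell'

Result:
id | title               | author
---+---------------------+-------
1  | Homage to Catalonia | Orwell
5  | Homage to Catalonia | Orwell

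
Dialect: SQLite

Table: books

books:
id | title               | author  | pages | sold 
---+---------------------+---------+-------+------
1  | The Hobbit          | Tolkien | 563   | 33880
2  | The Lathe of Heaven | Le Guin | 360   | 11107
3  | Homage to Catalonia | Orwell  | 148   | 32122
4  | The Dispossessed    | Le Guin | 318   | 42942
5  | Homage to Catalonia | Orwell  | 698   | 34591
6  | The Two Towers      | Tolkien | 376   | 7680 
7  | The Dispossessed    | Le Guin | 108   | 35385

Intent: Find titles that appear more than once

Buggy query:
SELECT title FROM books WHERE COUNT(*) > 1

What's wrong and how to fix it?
Bug: WHERE can't reference COUNT(*); aggregates are computed after WHERE

Fix: Group first, then use HAVING for the count condition

Corrected query:
SELECT title FROM books GROUP BY title HAVING COUNT(*) > 1

Result:
title              
-------------------
Homage to Catalonia
The Dispossessed   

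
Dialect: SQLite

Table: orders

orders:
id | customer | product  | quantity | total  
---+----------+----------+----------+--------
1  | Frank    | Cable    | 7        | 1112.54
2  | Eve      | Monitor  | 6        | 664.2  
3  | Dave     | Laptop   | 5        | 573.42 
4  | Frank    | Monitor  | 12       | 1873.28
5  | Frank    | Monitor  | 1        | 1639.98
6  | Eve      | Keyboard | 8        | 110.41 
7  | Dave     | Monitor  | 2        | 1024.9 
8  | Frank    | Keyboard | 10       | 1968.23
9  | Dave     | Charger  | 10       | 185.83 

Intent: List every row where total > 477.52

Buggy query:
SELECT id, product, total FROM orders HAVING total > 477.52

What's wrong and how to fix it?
Bug: HAVING filters the output of aggregation, but this query has no GROUP BY and no aggregate functions, so SQLite rejects it (HAVING clause on a non-aggregate query); the condition here is per row

Fix: Use WHERE for row-level filtering

Corrected query:
SELECT id, product, total FROM orders WHERE total > 477.52

Result:
id | product  | total  
---+----------+--------
1  | Cable    | 1112.54
2  | Monitor  | 664.2  
3  | Laptop   | 573.42 
4  | Monitor  | 1873.28
5  | Monitor  | 1639.98
7  | Monitor  | 1024.9 
8  | Keyboard | 1968.23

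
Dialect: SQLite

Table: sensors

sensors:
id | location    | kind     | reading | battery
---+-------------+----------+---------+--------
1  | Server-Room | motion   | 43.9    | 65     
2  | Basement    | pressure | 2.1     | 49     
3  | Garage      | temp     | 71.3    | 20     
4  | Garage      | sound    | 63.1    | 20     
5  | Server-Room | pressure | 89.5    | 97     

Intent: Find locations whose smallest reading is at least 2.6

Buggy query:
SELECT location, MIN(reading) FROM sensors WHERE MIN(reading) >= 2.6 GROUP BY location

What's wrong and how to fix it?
Bug: MIN() in WHERE is a misuse of aggregate

Fix: Replace WHERE with HAVING after the GROUP BY

Corrected query:
SELECT location, MIN(reading) FROM sensors GROUP BY location HAVING MIN(reading) >= 2.6

Result:
location    | MIN(reading)
------------+-------------
Garage      | 63.1        
Server-Room | 43.9        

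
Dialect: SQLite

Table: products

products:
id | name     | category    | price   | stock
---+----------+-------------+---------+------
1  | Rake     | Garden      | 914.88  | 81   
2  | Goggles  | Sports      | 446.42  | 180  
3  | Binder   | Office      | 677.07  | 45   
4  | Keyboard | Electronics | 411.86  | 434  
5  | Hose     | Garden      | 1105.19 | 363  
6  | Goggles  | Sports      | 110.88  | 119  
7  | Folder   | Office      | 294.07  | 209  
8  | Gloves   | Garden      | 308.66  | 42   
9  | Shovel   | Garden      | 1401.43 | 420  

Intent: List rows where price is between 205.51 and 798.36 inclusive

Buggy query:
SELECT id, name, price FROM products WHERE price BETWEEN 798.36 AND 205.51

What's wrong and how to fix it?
Bug: BETWEEN expects the lower bound first; with 798.36 AND 205.51 the range is empty

Fix: Write BETWEEN 205.51 AND 798.36

Corrected query:
SELECT id, name, price FROM products WHERE price BETWEEN 205.51 AND 798.36

Result:
id | name     | price 
---+----------+-------
2  | Goggles  | 446.42
3  | Binder   | 677.07
4  | Keyboard | 411.86
7  | Folder   | 294.07
8  | Gloves   | 308.66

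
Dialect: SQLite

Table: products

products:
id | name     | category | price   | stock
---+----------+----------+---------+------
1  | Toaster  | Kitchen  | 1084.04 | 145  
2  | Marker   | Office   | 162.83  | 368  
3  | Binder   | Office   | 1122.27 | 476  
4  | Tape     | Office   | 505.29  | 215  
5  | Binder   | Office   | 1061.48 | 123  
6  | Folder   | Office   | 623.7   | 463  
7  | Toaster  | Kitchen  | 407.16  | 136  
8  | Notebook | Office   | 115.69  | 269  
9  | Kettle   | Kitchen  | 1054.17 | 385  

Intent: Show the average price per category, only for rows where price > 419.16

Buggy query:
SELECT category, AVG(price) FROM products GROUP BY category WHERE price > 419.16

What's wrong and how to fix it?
Bug: Row-level WHERE must come before GROUP BY in the clause order

Fix: Move the WHERE clause before GROUP BY

Corrected query:
SELECT category, AVG(price) FROM products WHERE price > 419.16 GROUP BY category

Result:
category | AVG(price)
---------+-----------
Kitchen  | 1069.105  
Office   | 828.185   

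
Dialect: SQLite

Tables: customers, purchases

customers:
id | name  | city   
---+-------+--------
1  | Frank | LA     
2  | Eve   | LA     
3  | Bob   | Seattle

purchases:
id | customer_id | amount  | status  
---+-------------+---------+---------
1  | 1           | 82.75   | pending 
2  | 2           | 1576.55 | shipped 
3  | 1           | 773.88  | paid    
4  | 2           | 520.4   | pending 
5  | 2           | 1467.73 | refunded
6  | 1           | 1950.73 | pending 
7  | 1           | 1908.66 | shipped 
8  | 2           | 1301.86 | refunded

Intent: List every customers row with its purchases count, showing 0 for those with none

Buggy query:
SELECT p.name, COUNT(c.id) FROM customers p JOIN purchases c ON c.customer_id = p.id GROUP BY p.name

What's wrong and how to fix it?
Bug: An inner join excludes parents with zero children

Fix: Switch to LEFT JOIN to retain unmatched parent rows

Corrected query:
SELECT p.name, COUNT(c.id) FROM customers p LEFT JOIN purchases c ON c.customer_id = p.id GROUP BY p.name

Result:
name  | COUNT(c.id)
------+------------
Bob   | 0          
Eve   | 4          
Frank | 4          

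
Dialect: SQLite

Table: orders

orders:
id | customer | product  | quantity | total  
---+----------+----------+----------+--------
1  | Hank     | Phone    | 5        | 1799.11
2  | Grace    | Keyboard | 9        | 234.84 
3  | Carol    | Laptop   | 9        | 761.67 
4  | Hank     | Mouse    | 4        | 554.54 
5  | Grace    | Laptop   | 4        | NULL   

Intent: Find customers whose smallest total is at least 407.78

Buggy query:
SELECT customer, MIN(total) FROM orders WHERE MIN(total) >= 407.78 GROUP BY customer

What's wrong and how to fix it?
Bug: Aggregates like MIN are computed per group after WHERE runs

Fix: Replace WHERE with HAVING after the GROUP BY

Corrected query:
SELECT customer, MIN(total) FROM orders GROUP BY customer HAVING MIN(total) >= 407.78

Result:
customer | MIN(total)
---------+-----------
Carol    | 761.67    
Hank     | 554.54    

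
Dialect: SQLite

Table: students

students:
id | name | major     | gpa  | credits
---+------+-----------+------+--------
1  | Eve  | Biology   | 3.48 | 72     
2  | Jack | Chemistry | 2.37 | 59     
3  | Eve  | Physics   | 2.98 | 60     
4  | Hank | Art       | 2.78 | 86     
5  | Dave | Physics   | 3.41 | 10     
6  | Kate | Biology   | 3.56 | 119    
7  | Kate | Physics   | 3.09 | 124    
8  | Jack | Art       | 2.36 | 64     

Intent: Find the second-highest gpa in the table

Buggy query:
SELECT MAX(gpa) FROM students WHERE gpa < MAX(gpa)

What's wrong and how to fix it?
Bug: MAX(gpa) on the right of the comparison is an aggregate-in-WHERE error

Fix: Put the inner MAX in a scalar subquery

Corrected query:
SELECT MAX(gpa) FROM students WHERE gpa < (SELECT MAX(gpa) FROM students)

Result:
MAX(gpa)
--------
3.48    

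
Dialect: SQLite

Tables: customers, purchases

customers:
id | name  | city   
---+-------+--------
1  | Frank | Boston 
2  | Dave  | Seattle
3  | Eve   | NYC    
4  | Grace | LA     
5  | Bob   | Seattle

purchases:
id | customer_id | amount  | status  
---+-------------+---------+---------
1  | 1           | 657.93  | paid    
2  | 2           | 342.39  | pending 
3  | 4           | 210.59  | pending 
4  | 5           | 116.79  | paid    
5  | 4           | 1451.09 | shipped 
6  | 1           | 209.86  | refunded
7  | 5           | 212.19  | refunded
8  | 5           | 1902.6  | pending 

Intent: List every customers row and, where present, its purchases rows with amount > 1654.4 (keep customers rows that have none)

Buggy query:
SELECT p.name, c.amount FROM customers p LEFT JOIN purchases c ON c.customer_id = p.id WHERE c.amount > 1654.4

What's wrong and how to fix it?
Bug: Filtering c.amount in WHERE discards the NULL rows produced by LEFT JOIN, turning it into an inner join

Fix: Move the right-table condition into the ON clause so unmatched parents are kept

Corrected query:
SELECT p.name, c.amount FROM customers p LEFT JOIN purchases c ON c.customer_id = p.id AND c.amount > 1654.4

Result:
name  | amount
------+-------
Frank | NULL  
Dave  | NULL  
Eve   | NULL  
Grace | NULL  
Bob   | 1902.6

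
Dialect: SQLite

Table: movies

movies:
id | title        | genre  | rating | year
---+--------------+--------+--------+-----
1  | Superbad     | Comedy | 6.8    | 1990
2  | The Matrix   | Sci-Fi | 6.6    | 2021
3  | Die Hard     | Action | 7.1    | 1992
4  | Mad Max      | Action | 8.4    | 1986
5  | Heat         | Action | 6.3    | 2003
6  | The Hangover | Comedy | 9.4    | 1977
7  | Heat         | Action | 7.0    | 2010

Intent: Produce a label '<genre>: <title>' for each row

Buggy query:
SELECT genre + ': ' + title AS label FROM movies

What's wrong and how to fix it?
Bug: '+' is numeric addition; on text columns SQLite converts them to 0 instead of concatenating

Fix: Replace + with || to concatenate text

Corrected query:
SELECT genre || ': ' || title AS label FROM movies

Result:
label               
--------------------
Comedy: Superbad    
Sci-Fi: The Matrix  
Action: Die Hard    
Action: Mad Max     
Action: Heat        
Comedy: The Hangover
Action: Heat        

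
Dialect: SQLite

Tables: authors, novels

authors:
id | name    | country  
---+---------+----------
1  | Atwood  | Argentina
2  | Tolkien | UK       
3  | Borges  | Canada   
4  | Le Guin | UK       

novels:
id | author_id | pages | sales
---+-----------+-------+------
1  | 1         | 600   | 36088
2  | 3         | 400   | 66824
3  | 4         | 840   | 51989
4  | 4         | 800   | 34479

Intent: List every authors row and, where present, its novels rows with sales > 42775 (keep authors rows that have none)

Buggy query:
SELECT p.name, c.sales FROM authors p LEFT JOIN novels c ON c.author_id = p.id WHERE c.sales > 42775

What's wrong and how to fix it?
Bug: A WHERE condition on the right-hand table after LEFT JOIN drops unmatched parents

Fix: Put 'c.sales > 42775' in the JOIN's ON clause instead of WHERE

Corrected query:
SELECT p.name, c.sales FROM authors p LEFT JOIN novels c ON c.author_id = p.id AND c.sales > 42775

Result:
name    | sales
--------+------
Atwood  | NULL 
Tolkien | NULL 
Borges  | 66824
Le Guin | 51989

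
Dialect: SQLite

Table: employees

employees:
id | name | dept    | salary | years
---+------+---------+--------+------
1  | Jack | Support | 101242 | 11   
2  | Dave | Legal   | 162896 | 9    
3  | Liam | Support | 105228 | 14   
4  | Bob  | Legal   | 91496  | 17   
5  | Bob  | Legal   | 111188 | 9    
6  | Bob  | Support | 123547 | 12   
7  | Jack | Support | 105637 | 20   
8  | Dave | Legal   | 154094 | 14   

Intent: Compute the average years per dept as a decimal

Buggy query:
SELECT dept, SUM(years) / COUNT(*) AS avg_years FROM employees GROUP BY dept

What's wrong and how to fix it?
Bug: Both operands are integers, so '/' performs integer division and truncates

Fix: Multiply by 1.0 (or CAST to REAL) to force floating-point division

Corrected query:
SELECT dept, SUM(years) * 1.0 / COUNT(*) AS avg_years FROM employees GROUP BY dept

Result:
dept    | avg_years
--------+----------
Legal   | 12.25    
Support | 14.25    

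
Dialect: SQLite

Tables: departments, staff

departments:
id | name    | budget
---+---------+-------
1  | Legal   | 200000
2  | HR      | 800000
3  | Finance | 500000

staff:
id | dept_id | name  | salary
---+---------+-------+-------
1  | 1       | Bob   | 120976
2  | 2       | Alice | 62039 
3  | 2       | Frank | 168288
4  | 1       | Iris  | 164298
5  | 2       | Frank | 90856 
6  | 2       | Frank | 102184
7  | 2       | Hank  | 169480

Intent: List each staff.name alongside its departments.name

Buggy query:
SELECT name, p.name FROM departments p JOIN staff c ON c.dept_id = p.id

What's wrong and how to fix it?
Bug: 'name' exists in both joined tables, so the database can't tell which one is meant

Fix: Qualify the column with its table alias (c.name)

Corrected query:
SELECT c.name, p.name FROM departments p JOIN staff c ON c.dept_id = p.id

Result:
name  | name 
------+------
Bob   | Legal
Alice | HR   
Frank | HR   
Iris  | Legal
Frank | HR   
Frank | HR   
Hank  | HR   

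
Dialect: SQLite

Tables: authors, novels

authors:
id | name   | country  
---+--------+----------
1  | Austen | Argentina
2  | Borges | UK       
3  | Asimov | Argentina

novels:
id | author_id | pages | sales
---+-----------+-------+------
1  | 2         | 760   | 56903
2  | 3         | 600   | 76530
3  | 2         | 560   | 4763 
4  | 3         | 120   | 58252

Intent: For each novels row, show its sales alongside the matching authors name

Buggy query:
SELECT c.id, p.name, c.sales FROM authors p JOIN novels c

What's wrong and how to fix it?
Bug: Missing join condition: each novels row is matched to all authors rows instead of just its own

Fix: Specify the join condition linking the foreign key to the parent id

Corrected query:
SELECT c.id, p.name, c.sales FROM authors p JOIN novels c ON c.author_id = p.id

Result:
id | name   | sales
---+--------+------
1  | Borges | 56903
2  | Asimov | 76530
3  | Borges | 4763 
4  | Asimov | 58252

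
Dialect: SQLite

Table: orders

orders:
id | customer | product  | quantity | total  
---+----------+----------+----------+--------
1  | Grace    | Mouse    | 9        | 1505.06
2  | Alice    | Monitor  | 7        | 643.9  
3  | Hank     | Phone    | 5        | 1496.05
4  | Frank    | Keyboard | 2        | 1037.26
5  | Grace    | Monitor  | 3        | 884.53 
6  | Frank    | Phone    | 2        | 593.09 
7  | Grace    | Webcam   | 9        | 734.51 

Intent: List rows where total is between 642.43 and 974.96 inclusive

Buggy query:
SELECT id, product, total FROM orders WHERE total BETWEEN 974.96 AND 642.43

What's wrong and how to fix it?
Bug: The bounds are reversed; BETWEEN a AND b requires a <= b to match anything

Fix: Swap the bounds so the smaller value comes first

Corrected query:
SELECT id, product, total FROM orders WHERE total BETWEEN 642.43 AND 974.96

Result:
id | product | total 
---+---------+-------
2  | Monitor | 643.9 
5  | Monitor | 884.53
7  | Webcam  | 734.51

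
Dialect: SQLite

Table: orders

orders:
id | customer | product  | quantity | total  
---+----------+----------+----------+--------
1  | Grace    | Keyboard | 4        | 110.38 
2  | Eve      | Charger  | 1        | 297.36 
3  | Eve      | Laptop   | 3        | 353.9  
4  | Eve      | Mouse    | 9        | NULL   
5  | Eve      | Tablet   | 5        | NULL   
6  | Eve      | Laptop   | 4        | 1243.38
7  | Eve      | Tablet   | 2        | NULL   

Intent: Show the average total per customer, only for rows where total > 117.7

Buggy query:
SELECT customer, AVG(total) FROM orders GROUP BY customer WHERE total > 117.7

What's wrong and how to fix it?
Bug: WHERE cannot follow GROUP BY

Fix: Move the WHERE clause before GROUP BY

Corrected query:
SELECT customer, AVG(total) FROM orders WHERE total > 117.7 GROUP BY customer

Result:
customer | AVG(total)
---------+-----------
Eve      | 631.546667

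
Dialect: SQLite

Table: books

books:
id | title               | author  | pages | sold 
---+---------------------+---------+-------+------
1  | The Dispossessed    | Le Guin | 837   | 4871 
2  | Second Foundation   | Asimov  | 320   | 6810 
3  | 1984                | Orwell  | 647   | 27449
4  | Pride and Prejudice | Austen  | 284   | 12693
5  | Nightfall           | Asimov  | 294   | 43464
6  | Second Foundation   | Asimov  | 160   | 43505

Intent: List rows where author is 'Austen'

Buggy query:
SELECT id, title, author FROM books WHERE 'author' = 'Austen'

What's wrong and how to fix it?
Bug: 'author' in single quotes is a string literal, not the column; the comparison is literal-vs-literal and never true

Fix: Remove the quotes around the column name (or use double quotes for an identifier)

Corrected query:
SELECT id, title, author FROM books WHERE author = 'Austen'

Result:
id | title               | author
---+---------------------+-------
4  | Pride and Prejudice | Austen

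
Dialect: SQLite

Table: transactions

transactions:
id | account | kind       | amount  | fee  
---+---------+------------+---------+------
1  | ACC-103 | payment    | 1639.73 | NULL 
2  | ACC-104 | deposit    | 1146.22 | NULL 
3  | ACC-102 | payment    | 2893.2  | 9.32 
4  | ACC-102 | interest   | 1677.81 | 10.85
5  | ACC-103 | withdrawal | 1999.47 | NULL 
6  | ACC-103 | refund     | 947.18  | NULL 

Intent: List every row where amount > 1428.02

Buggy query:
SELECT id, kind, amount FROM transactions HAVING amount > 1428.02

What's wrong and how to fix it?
Bug: This is a non-aggregate query (no GROUP BY, no aggregates), so in SQLite the HAVING clause is invalid here; a row-level condition belongs in WHERE

Fix: Use WHERE for row-level filtering

Corrected query:
SELECT id, kind, amount FROM transactions WHERE amount > 1428.02

Result:
id | kind       | amount 
---+------------+--------
1  | payment    | 1639.73
3  | payment    | 2893.2 
4  | interest   | 1677.81
5  | withdrawal | 1999.47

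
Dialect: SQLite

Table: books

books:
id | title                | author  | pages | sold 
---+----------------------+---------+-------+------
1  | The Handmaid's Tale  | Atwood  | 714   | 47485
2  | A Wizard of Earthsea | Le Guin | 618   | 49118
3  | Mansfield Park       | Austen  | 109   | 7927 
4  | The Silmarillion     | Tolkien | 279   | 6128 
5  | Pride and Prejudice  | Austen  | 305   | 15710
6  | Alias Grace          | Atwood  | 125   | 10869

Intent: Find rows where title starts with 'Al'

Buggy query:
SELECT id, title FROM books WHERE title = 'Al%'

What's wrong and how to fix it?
Bug: Wildcards only work with LIKE; '=' treats '%' as a literal character

Fix: Replace '=' with LIKE so 'Al%' is treated as a pattern

Corrected query:
SELECT id, title FROM books WHERE title LIKE 'Al%'

Result:
id | title      
---+------------
6  | Alias Grace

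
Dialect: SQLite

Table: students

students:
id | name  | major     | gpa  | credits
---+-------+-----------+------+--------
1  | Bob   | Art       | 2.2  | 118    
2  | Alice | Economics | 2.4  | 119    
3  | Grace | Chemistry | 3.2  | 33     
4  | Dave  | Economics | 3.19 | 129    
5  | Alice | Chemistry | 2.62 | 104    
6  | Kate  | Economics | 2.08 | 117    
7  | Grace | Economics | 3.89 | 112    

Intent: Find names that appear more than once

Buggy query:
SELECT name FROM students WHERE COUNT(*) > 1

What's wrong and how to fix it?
Bug: COUNT(*) is an aggregate and cannot be used in WHERE

Fix: GROUP BY name, then filter groups with HAVING COUNT(*) > 1

Corrected query:
SELECT name FROM students GROUP BY name HAVING COUNT(*) > 1

Result:
name 
-----
Alice
Grace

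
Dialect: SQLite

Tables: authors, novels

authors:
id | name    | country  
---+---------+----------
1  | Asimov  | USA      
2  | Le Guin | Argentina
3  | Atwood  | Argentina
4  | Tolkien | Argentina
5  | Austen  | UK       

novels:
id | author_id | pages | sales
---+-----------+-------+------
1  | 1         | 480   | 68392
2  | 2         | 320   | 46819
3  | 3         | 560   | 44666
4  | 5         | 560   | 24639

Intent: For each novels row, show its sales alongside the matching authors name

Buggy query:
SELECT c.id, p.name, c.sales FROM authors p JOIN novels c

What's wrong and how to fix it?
Bug: Missing join condition: each novels row is matched to all authors rows instead of just its own

Fix: Add ON c.author_id = p.id to the JOIN

Corrected query:
SELECT c.id, p.name, c.sales FROM authors p JOIN novels c ON c.author_id = p.id

Result:
id | name    | sales
---+---------+------
1  | Asimov  | 68392
2  | Le Guin | 46819
3  | Atwood  | 44666
4  | Austen  | 24639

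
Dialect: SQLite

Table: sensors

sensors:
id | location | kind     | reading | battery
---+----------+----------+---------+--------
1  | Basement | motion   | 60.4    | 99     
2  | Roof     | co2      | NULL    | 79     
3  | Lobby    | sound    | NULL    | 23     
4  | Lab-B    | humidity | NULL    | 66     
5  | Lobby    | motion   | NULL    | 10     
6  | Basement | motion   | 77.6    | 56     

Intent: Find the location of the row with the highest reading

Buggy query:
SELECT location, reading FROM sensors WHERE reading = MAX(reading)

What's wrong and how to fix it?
Bug: WHERE is evaluated per row; an aggregate over the whole table isn't defined there

Fix: Use a subquery: WHERE reading = (SELECT MAX(reading) FROM sensors)

Corrected query:
SELECT location, reading FROM sensors WHERE reading = (SELECT MAX(reading) FROM sensors)

Result:
location | reading
---------+--------
Basement | 77.6   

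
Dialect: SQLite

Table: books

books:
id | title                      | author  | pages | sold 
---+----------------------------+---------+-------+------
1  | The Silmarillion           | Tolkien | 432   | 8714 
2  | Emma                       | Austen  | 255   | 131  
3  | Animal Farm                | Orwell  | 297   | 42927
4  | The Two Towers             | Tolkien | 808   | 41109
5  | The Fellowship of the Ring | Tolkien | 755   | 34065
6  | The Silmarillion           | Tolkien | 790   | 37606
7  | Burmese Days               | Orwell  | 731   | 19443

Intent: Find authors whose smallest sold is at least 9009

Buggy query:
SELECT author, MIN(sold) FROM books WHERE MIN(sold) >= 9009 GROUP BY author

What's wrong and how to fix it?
Bug: MIN() in WHERE is a misuse of aggregate

Fix: Use HAVING for the per-group MIN condition

Corrected query:
SELECT author, MIN(sold) FROM books GROUP BY author HAVING MIN(sold) >= 9009

Result:
author | MIN(sold)
-------+----------
Orwell | 19443    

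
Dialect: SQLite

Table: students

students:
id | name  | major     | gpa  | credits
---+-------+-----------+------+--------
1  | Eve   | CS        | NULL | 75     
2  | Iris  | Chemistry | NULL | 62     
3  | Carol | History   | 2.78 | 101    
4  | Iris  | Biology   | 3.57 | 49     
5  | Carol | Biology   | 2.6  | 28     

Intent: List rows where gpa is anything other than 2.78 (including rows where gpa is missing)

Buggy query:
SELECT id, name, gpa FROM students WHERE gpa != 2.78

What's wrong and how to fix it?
Bug: Inequality against NULL is unknown, not true; rows with NULL are dropped

Fix: Handle NULL separately with IS NULL alongside the inequality

Corrected query:
SELECT id, name, gpa FROM students WHERE gpa != 2.78 OR gpa IS NULL

Result:
id | name  | gpa 
---+-------+-----
1  | Eve   | NULL
2  | Iris  | NULL
4  | Iris  | 3.57
5  | Carol | 2.6 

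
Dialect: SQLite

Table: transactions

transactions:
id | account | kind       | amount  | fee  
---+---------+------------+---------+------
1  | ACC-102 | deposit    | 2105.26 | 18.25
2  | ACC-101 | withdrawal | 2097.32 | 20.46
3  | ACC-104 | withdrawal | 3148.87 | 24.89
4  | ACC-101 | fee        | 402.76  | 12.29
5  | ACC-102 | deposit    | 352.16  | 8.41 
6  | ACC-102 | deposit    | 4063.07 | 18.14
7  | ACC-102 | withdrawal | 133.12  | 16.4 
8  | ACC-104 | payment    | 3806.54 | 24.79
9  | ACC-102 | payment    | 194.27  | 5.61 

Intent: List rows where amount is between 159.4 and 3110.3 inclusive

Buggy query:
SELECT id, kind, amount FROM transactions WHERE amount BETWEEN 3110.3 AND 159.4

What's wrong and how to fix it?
Bug: BETWEEN expects the lower bound first; with 3110.3 AND 159.4 the range is empty

Fix: Write BETWEEN 159.4 AND 3110.3

Corrected query:
SELECT id, kind, amount FROM transactions WHERE amount BETWEEN 159.4 AND 3110.3

Result:
id | kind       | amount 
---+------------+--------
1  | deposit    | 2105.26
2  | withdrawal | 2097.32
4  | fee        | 402.76 
5  | deposit    | 352.16 
9  | payment    | 194.27 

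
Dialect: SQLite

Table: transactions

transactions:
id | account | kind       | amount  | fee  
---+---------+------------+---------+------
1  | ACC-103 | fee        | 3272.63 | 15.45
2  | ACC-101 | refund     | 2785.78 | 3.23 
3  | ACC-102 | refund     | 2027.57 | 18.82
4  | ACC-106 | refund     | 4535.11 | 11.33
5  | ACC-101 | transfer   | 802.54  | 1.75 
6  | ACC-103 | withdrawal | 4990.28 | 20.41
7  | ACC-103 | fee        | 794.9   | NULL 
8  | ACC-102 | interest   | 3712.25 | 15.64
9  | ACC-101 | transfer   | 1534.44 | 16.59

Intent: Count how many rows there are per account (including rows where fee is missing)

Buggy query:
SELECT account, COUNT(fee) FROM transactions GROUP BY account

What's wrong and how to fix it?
Bug: COUNT(column) counts non-NULL values only; rows with NULL fee aren't counted

Fix: Use COUNT(*) to count all rows regardless of NULL

Corrected query:
SELECT account, COUNT(*) FROM transactions GROUP BY account

Result:
account | COUNT(*)
--------+---------
ACC-101 | 3       
ACC-102 | 2       
ACC-103 | 3       
ACC-106 | 1       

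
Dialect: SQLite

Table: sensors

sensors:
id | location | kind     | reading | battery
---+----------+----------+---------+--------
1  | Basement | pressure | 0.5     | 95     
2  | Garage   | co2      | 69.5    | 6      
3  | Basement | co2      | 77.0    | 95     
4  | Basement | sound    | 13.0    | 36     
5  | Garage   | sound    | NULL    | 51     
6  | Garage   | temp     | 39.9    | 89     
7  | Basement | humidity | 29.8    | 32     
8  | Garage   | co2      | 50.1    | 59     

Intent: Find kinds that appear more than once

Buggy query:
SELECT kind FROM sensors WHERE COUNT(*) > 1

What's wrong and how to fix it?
Bug: WHERE can't reference COUNT(*); aggregates are computed after WHERE

Fix: GROUP BY kind, then filter groups with HAVING COUNT(*) > 1

Corrected query:
SELECT kind FROM sensors GROUP BY kind HAVING COUNT(*) > 1

Result:
kind 
-----
co2  
sound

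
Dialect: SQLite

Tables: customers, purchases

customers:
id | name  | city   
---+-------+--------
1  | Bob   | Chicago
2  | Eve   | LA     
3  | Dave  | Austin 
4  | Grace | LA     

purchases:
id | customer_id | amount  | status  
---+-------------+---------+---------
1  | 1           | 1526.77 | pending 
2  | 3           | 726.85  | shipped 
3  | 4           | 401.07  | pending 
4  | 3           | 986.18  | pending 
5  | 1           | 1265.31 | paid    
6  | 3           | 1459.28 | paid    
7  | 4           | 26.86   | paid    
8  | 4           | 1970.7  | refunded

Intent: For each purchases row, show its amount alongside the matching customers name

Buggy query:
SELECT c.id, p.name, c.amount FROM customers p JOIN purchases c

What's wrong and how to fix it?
Bug: Missing join condition: each purchases row is matched to all customers rows instead of just its own

Fix: Specify the join condition linking the foreign key to the parent id

Corrected query:
SELECT c.id, p.name, c.amount FROM customers p JOIN purchases c ON c.customer_id = p.id

Result:
id | name  | amount 
---+-------+--------
1  | Bob   | 1526.77
2  | Dave  | 726.85 
3  | Grace | 401.07 
4  | Dave  | 986.18 
5  | Bob   | 1265.31
6  | Dave  | 1459.28
7  | Grace | 26.86  
8  | Grace | 1970.7 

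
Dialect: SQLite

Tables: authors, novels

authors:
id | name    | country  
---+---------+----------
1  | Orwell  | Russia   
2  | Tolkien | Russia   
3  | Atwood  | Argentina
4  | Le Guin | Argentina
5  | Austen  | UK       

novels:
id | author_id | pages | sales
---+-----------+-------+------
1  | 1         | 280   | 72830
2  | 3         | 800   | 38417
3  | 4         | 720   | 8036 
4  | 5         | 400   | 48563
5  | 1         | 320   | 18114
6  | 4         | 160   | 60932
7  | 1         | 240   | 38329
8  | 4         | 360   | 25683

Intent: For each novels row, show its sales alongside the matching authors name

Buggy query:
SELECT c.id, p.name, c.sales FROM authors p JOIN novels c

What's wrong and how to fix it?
Bug: Missing join condition: each novels row is matched to all authors rows instead of just its own

Fix: Specify the join condition linking the foreign key to the parent id

Corrected query:
SELECT c.id, p.name, c.sales FROM authors p JOIN novels c ON c.author_id = p.id

Result:
id | name    | sales
---+---------+------
1  | Orwell  | 72830
2  | Atwood  | 38417
3  | Le Guin | 8036 
4  | Austen  | 48563
5  | Orwell  | 18114
6  | Le Guin | 60932
7  | Orwell  | 38329
8  | Le Guin | 25683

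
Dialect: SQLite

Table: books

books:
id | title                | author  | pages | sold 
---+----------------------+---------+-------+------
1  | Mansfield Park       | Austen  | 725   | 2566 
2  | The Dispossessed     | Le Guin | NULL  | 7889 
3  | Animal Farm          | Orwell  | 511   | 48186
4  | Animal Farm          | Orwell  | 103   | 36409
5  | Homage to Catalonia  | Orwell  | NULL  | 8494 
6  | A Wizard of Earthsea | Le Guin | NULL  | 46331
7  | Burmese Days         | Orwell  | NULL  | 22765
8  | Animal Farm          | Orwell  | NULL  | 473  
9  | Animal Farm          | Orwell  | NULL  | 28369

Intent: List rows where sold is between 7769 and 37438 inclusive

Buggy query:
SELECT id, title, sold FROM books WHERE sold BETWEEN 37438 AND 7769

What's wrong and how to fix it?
Bug: The bounds are reversed; BETWEEN a AND b requires a <= b to match anything

Fix: Write BETWEEN 7769 AND 37438

Corrected query:
SELECT id, title, sold FROM books WHERE sold BETWEEN 7769 AND 37438

Result:
id | title               | sold 
---+---------------------+------
2  | The Dispossessed    | 7889 
4  | Animal Farm         | 36409
5  | Homage to Catalonia | 8494 
7  | Burmese Days        | 22765
9  | Animal Farm         | 28369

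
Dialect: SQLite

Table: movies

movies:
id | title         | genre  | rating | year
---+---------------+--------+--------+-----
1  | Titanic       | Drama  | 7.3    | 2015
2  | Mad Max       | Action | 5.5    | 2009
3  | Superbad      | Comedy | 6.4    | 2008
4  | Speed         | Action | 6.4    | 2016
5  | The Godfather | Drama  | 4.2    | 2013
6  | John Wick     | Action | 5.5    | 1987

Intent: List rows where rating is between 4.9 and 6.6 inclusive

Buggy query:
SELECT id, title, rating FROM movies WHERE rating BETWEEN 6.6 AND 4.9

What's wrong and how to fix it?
Bug: BETWEEN expects the lower bound first; with 6.6 AND 4.9 the range is empty

Fix: Swap the bounds so the smaller value comes first

Corrected query:
SELECT id, title, rating FROM movies WHERE rating BETWEEN 4.9 AND 6.6

Result:
id | title     | rating
---+-----------+-------
2  | Mad Max   | 5.5   
3  | Superbad  | 6.4   
4  | Speed     | 6.4   
6  | John Wick | 5.5   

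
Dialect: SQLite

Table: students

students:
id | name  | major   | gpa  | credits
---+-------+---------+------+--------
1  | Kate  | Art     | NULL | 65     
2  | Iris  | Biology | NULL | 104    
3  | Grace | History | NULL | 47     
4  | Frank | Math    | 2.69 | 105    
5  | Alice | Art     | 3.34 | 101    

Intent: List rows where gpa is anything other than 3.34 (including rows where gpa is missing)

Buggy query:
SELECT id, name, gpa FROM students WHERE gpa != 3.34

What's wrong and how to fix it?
Bug: 'gpa != 3.34' is unknown when gpa is NULL, so NULL rows are silently excluded

Fix: Add an explicit OR gpa IS NULL to include the missing-value rows

Corrected query:
SELECT id, name, gpa FROM students WHERE gpa != 3.34 OR gpa IS NULL

Result:
id | name  | gpa 
---+-------+-----
1  | Kate  | NULL
2  | Iris  | NULL
3  | Grace | NULL
4  | Frank | 2.69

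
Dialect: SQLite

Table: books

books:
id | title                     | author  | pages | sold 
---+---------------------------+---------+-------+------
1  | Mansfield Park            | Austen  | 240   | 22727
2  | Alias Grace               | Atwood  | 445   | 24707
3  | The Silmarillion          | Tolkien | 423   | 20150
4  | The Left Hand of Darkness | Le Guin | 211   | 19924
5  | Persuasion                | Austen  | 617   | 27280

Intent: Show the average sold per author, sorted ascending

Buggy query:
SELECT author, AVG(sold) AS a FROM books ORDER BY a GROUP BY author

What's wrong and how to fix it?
Bug: ORDER BY appears before GROUP BY; SQL clause order requires GROUP BY first

Fix: Reorder: SELECT … FROM … GROUP BY … ORDER BY …

Corrected query:
SELECT author, AVG(sold) AS a FROM books GROUP BY author ORDER BY a

Result:
author  | a      
--------+--------
Le Guin | 19924  
Tolkien | 20150  
Atwood  | 24707  
Austen  | 25003.5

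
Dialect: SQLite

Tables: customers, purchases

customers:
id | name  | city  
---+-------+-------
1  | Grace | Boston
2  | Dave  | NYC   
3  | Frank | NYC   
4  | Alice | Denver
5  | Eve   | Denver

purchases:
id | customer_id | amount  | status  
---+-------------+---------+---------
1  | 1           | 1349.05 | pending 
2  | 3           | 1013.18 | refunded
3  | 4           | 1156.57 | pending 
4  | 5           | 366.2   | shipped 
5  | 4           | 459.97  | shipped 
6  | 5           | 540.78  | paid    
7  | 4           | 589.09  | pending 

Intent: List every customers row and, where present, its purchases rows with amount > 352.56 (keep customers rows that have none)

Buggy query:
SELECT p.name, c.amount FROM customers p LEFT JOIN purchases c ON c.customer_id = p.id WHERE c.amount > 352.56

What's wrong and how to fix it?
Bug: A WHERE condition on the right-hand table after LEFT JOIN drops unmatched parents

Fix: Move the right-table condition into the ON clause so unmatched parents are kept

Corrected query:
SELECT p.name, c.amount FROM customers p LEFT JOIN purchases c ON c.customer_id = p.id AND c.amount > 352.56

Result:
name  | amount 
------+--------
Grace | 1349.05
Dave  | NULL   
Frank | 1013.18
Alice | 459.97 
Alice | 589.09 
Alice | 1156.57
Eve   | 366.2  
Eve   | 540.78 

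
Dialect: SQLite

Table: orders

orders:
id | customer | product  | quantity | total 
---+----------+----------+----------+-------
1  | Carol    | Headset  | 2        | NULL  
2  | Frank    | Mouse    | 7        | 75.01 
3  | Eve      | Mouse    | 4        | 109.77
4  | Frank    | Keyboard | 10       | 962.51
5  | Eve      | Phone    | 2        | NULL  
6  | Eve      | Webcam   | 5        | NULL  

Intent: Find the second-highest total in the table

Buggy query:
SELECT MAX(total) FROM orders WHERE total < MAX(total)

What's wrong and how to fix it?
Bug: The inner MAX is an aggregate inside WHERE, which is not allowed

Fix: Compute the overall MAX in a subquery, then take MAX of rows below it

Corrected query:
SELECT MAX(total) FROM orders WHERE total < (SELECT MAX(total) FROM orders)

Result:
MAX(total)
----------
109.77    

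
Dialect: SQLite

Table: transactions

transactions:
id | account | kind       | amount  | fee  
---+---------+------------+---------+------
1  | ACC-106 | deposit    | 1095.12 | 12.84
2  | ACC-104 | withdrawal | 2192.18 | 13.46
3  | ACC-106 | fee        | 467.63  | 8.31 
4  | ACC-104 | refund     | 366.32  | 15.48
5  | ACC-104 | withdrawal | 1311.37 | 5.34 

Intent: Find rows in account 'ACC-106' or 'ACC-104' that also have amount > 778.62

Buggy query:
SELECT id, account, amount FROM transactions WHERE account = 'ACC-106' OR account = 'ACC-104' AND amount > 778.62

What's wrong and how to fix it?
Bug: AND binds tighter than OR, so this parses as account = 'ACC-106' OR (account = 'ACC-104' AND amount > 778.62)

Fix: Group the OR with parentheses (or use IN), then AND the threshold

Corrected query:
SELECT id, account, amount FROM transactions WHERE (account = 'ACC-106' OR account = 'ACC-104') AND amount > 778.62

Result:
id | account | amount 
---+---------+--------
1  | ACC-106 | 1095.12
2  | ACC-104 | 2192.18
5  | ACC-104 | 1311.37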